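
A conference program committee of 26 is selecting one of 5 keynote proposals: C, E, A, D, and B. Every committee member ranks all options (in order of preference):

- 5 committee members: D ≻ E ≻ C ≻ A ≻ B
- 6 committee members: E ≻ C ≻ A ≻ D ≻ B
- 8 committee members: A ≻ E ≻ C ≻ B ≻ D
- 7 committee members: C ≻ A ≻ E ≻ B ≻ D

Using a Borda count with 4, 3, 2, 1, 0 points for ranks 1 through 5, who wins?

C: 5·2 + 6·3 + 8·2 + 7·4 = 72
E: 5·3 + 6·4 + 8·3 + 7·2 = 77
A: 5·1 + 6·2 + 8·4 + 7·3 = 70
D: 5·4 + 6·1 + 8·0 + 7·0 = 26
B: 5·0 + 6·0 + 8·1 + 7·1 = 15
E has the highest Borda score (77).

E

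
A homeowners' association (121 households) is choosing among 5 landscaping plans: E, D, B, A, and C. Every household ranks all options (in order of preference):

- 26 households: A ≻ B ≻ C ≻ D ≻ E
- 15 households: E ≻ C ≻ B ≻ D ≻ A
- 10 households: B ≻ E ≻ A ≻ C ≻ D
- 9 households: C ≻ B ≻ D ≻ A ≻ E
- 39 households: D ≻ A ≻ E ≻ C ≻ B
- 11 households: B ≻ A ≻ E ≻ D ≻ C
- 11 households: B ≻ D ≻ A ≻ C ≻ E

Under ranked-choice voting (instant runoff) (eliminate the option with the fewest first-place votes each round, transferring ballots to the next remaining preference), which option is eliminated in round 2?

Round 1: E 15, D 39, B 32, A 26, C 9. Eliminate C.
Round 2: E 15, D 39, B 41, A 26. Eliminate E.

E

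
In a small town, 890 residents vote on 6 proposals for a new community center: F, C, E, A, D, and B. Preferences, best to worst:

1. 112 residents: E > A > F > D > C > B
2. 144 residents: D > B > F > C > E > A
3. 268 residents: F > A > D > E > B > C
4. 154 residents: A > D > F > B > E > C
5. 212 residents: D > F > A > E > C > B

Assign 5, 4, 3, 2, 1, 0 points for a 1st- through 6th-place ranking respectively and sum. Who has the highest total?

D

F: 112·3 + 144·3 + 268·5 + 154·3 + 212·4 = 3418
C: 112·1 + 144·2 + 268·0 + 154·0 + 212·1 = 612
E: 112·5 + 144·1 + 268·2 + 154·1 + 212·2 = 1818
A: 112·4 + 144·0 + 268·4 + 154·5 + 212·3 = 2926
D: 112·2 + 144·5 + 268·3 + 154·4 + 212·5 = 3424
B: 112·0 + 144·4 + 268·1 + 154·2 + 212·0 = 1152
D has the highest Borda score (3424).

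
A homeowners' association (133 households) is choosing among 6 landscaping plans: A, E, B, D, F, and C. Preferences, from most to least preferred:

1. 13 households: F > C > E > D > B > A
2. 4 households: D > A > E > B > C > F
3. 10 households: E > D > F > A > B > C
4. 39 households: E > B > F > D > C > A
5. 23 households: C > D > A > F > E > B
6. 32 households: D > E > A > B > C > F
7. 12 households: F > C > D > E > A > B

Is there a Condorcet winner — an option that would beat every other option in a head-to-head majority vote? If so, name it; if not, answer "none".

D vs A: 133–0 for D.
D vs E: 71–62 for D.
D vs B: 94–39 for D.
D vs F: 69–64 for D.
D vs C: 85–48 for D.
D beats every other option head-to-head.

D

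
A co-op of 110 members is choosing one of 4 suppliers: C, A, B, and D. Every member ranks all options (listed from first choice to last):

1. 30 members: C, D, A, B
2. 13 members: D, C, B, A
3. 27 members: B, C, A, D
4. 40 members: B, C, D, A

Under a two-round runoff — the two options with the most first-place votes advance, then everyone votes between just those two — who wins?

B

Round 1 first-place votes: C 30, A 0, B 67, D 13.
B and C advance.
Runoff: B is preferred to C by 67 voters; C by 43.
B wins the runoff.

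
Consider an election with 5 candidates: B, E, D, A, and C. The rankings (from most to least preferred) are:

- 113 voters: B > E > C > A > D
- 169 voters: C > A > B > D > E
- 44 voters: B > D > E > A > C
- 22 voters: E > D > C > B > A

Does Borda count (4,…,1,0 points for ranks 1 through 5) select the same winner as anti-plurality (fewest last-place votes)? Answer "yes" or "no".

yes

Borda — scores: B 988, E 515, D 367, A 664, C 946. Winner: B.
Anti-plurality — last-place votes: B 0, E 169, D 113, A 22, C 44. Winner: B.
The two methods agree.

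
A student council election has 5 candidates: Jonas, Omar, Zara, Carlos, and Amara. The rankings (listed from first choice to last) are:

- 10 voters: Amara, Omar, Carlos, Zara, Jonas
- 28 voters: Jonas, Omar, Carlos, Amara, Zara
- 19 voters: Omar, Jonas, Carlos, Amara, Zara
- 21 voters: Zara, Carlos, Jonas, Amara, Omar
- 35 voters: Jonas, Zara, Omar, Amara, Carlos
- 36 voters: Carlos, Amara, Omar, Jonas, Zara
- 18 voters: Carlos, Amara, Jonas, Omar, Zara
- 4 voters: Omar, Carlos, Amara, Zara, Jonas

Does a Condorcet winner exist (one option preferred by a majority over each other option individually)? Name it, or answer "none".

none

Checking pairwise contests:
Carlos beats Jonas 89–82.
Jonas beats Omar 102–69.
Jonas beats Zara 136–35.
Omar beats Carlos 96–75.
Jonas beats Amara 103–68.
Every option loses at least one head-to-head, so there is no Condorcet winner.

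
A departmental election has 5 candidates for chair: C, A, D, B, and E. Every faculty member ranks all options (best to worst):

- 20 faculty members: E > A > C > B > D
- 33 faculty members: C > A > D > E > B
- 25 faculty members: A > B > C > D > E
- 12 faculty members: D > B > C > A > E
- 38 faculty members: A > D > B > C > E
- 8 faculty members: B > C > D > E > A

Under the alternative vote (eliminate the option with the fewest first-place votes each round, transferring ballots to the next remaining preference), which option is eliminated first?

Round 1: C 33, A 63, D 12, B 8, E 20. Eliminate B.

B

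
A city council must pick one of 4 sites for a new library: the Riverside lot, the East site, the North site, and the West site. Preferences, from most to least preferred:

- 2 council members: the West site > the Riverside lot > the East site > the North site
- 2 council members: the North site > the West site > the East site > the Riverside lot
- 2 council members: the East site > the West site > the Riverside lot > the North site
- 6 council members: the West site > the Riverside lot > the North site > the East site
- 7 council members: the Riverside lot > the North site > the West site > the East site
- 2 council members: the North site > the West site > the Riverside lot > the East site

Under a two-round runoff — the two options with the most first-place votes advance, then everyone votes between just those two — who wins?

Round 1 first-place votes: the Riverside lot 7, the East site 2, the North site 4, the West site 8.
the West site and the Riverside lot advance.
Runoff: the West site is preferred to the Riverside lot by 14 voters; the Riverside lot by 7.
the West site wins the runoff.

the West site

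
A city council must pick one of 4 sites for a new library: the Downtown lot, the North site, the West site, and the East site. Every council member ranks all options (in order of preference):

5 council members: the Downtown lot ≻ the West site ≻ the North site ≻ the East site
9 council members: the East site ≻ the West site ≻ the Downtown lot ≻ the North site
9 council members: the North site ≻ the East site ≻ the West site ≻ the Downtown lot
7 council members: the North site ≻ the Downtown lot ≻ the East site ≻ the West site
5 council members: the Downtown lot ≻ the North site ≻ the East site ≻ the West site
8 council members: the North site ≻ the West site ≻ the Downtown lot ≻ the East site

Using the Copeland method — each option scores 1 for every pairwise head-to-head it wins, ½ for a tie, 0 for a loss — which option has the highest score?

the North site

the Downtown lot: beats the East site; loses to the North site and the West site → score 1.
the North site: beats the Downtown lot, the West site, and the East site → score 3.
the West site: beats the Downtown lot; loses to the North site and the East site → score 1.
the East site: beats the West site; loses to the Downtown lot and the North site → score 1.
the North site has the best pairwise record.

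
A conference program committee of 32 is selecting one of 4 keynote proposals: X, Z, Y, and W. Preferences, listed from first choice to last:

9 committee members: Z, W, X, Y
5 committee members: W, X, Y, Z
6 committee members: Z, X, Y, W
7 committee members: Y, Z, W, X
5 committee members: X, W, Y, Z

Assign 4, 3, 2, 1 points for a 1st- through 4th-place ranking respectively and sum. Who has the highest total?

Z

X: 9·2 + 5·3 + 6·3 + 7·1 + 5·4 = 78
Z: 9·4 + 5·1 + 6·4 + 7·3 + 5·1 = 91
Y: 9·1 + 5·2 + 6·2 + 7·4 + 5·2 = 69
W: 9·3 + 5·4 + 6·1 + 7·2 + 5·3 = 82
Z has the highest Borda score (91).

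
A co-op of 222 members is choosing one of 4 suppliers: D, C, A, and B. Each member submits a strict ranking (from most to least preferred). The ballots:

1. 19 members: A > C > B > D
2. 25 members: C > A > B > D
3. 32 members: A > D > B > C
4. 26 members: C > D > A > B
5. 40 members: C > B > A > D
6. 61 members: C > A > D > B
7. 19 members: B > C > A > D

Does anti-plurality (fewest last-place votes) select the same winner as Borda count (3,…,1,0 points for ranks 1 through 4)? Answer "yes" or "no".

no

Anti-plurality — last-place votes: D 103, C 32, A 0, B 87. Winner: A.
Borda — scores: D 177, C 532, A 410, B 213. Winner: C.
The two methods disagree.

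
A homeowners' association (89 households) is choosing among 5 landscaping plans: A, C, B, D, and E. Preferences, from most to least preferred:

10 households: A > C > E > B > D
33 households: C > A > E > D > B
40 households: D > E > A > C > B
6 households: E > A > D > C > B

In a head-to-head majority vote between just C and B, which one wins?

C

Voters preferring C to B: 89; preferring B to C: 0.
C wins the head-to-head.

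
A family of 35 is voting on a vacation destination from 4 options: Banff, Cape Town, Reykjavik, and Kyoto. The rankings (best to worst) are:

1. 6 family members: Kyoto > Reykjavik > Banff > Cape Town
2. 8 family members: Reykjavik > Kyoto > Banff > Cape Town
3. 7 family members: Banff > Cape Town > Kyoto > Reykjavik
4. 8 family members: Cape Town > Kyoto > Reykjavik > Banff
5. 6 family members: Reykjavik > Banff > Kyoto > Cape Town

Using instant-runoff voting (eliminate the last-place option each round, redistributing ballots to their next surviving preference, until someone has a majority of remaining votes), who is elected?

Round 1: Banff 7, Cape Town 8, Reykjavik 14, Kyoto 6. Eliminate Kyoto.
Round 2: Banff 7, Cape Town 8, Reykjavik 20. Reykjavik has a majority.

Reykjavik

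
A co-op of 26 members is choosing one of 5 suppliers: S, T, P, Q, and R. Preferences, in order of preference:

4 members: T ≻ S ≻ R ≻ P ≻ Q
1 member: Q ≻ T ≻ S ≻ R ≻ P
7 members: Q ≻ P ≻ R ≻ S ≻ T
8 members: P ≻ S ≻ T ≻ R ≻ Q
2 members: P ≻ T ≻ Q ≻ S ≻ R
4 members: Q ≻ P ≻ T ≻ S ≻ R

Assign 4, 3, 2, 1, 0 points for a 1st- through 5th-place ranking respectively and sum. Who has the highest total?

P

S: 4·3 + 1·2 + 7·1 + 8·3 + 2·1 + 4·1 = 51
T: 4·4 + 1·3 + 7·0 + 8·2 + 2·3 + 4·2 = 49
P: 4·1 + 1·0 + 7·3 + 8·4 + 2·4 + 4·3 = 77
Q: 4·0 + 1·4 + 7·4 + 8·0 + 2·2 + 4·4 = 52
R: 4·2 + 1·1 + 7·2 + 8·1 + 2·0 + 4·0 = 31
P has the highest Borda score (77).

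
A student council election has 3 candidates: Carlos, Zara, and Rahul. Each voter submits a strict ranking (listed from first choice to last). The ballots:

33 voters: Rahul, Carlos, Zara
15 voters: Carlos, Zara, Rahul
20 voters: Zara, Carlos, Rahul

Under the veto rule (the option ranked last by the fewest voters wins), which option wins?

Last-place votes: Carlos 0, Zara 33, Rahul 35.
Carlos is ranked last by the fewest voters, so Carlos wins.

Carlos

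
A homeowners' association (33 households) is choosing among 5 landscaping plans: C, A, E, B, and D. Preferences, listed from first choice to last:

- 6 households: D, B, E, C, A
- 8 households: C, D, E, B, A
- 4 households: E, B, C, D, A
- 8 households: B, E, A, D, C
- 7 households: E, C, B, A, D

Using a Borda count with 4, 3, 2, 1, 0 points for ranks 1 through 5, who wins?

E

C: 6·1 + 8·4 + 4·2 + 8·0 + 7·3 = 67
A: 6·0 + 8·0 + 4·0 + 8·2 + 7·1 = 23
E: 6·2 + 8·2 + 4·4 + 8·3 + 7·4 = 96
B: 6·3 + 8·1 + 4·3 + 8·4 + 7·2 = 84
D: 6·4 + 8·3 + 4·1 + 8·1 + 7·0 = 60
E has the highest Borda score (96).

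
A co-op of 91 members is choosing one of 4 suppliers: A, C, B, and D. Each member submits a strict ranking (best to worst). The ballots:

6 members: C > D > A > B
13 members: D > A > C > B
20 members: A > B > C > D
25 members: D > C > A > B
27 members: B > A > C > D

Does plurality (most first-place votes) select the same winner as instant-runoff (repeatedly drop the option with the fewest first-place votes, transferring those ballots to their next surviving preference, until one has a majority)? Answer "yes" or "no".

no

Plurality — first-place votes: A 20, C 6, B 27, D 38. Winner: D.
Instant-runoff — R1 A 20, C 6, B 27, D 38 (C out); R2 A 20, B 27, D 44 (A out); R3 B 47, D 44 (B winner). Winner: B.
The two methods disagree.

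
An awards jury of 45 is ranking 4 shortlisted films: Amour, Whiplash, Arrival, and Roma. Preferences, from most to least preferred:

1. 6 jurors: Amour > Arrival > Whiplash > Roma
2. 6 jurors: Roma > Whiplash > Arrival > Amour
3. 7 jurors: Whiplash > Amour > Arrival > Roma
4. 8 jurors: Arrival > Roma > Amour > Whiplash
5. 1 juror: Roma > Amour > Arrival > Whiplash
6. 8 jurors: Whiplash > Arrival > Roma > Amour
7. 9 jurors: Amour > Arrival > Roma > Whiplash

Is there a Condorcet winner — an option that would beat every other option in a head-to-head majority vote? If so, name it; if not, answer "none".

none

Checking pairwise contests:
Roma beats Amour 23–22.
Amour beats Whiplash 24–21.
Amour beats Arrival 23–22.
Arrival beats Roma 38–7.
Every option loses at least one head-to-head, so there is no Condorcet winner.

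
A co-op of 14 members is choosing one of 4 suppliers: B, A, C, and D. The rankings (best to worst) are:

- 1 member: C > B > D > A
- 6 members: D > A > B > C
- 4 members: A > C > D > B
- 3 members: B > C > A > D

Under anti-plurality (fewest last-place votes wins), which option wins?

Last-place votes: B 4, A 1, C 6, D 3.
A is ranked last by the fewest voters, so A wins.

A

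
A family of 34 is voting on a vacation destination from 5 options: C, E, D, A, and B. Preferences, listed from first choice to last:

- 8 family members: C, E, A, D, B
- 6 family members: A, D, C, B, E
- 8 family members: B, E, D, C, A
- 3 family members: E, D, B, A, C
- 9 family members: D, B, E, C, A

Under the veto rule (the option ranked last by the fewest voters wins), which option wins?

Last-place votes: C 3, E 6, D 0, A 17, B 8.
D is ranked last by the fewest voters, so D wins.

D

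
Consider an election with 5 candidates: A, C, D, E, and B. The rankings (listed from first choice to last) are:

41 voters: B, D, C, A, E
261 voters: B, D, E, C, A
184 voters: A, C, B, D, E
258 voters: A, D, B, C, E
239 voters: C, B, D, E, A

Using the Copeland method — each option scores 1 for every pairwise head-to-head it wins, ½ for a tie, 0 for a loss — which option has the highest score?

A: loses to C, D, E, and B → score 0.
C: beats A and E; loses to D and B → score 2.
D: beats A, C, and E; loses to B → score 3.
E: beats A; loses to C, D, and B → score 1.
B: beats A, C, D, and E → score 4.
B has the best pairwise record.

B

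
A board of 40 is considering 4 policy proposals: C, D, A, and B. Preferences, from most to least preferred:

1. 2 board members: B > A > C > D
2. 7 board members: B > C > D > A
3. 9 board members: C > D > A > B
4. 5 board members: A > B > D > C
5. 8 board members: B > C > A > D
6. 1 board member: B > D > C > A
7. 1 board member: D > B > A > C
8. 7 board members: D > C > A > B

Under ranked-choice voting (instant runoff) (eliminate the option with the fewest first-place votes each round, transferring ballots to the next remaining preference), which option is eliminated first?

A

Round 1: C 9, D 8, A 5, B 18. Eliminate A.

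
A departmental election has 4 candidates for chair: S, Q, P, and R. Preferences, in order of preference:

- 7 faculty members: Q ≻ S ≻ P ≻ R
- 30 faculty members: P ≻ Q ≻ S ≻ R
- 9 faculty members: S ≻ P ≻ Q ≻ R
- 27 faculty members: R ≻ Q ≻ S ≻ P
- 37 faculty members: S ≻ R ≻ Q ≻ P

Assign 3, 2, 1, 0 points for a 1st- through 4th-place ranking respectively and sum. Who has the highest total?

S: 7·2 + 30·1 + 9·3 + 27·1 + 37·3 = 209
Q: 7·3 + 30·2 + 9·1 + 27·2 + 37·1 = 181
P: 7·1 + 30·3 + 9·2 + 27·0 + 37·0 = 115
R: 7·0 + 30·0 + 9·0 + 27·3 + 37·2 = 155
S has the highest Borda score (209).

S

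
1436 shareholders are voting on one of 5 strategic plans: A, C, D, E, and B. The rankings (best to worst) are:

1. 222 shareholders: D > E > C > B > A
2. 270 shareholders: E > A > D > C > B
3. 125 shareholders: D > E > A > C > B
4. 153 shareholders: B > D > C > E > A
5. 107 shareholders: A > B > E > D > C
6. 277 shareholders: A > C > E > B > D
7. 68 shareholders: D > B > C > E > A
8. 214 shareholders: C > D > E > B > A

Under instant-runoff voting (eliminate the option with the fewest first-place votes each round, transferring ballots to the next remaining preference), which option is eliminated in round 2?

C

Round 1: A 384, C 214, D 415, E 270, B 153. Eliminate B.
Round 2: A 384, C 214, D 568, E 270. Eliminate C.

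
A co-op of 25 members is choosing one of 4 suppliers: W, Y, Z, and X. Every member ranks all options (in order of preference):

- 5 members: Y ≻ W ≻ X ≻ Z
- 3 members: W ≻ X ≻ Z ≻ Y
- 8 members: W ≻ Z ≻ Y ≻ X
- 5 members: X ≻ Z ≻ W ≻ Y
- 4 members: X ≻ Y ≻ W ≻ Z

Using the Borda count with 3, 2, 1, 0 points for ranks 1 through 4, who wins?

W: 5·2 + 3·3 + 8·3 + 5·1 + 4·1 = 52
Y: 5·3 + 3·0 + 8·1 + 5·0 + 4·2 = 31
Z: 5·0 + 3·1 + 8·2 + 5·2 + 4·0 = 29
X: 5·1 + 3·2 + 8·0 + 5·3 + 4·3 = 38
W has the highest Borda score (52).

W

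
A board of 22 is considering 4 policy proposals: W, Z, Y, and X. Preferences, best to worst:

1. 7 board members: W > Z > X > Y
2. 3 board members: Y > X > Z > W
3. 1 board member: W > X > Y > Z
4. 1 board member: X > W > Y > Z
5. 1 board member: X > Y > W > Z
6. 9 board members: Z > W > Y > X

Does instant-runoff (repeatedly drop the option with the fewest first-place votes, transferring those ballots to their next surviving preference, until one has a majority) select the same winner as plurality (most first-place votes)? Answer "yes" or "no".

Instant-runoff — R1 W 8, Z 9, Y 3, X 2 (X out); R2 W 9, Z 9, Y 4 (Y out); R3 W 10, Z 12 (Z winner). Winner: Z.
Plurality — first-place votes: W 8, Z 9, Y 3, X 2. Winner: Z.
The two methods agree.

yes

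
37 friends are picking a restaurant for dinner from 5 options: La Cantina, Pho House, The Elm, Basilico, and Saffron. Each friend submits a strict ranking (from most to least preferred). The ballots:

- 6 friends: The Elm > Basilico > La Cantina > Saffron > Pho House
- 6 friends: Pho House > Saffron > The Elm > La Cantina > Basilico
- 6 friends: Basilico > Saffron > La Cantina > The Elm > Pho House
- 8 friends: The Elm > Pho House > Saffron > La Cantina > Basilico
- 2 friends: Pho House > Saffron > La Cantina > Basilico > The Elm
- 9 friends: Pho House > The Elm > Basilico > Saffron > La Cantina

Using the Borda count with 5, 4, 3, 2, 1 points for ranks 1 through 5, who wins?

The Elm

La Cantina: 6·3 + 6·2 + 6·3 + 8·2 + 2·3 + 9·1 = 79
Pho House: 6·1 + 6·5 + 6·1 + 8·4 + 2·5 + 9·5 = 129
The Elm: 6·5 + 6·3 + 6·2 + 8·5 + 2·1 + 9·4 = 138
Basilico: 6·4 + 6·1 + 6·5 + 8·1 + 2·2 + 9·3 = 99
Saffron: 6·2 + 6·4 + 6·4 + 8·3 + 2·4 + 9·2 = 110
The Elm has the highest Borda score (138).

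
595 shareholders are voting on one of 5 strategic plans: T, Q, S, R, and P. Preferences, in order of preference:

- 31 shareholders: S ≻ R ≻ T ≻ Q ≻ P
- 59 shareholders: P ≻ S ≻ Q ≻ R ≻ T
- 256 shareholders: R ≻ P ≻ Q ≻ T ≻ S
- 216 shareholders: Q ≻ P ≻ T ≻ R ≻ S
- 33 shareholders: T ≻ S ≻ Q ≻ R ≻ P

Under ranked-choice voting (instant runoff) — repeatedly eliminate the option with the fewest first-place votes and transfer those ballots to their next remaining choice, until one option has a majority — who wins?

Q

Round 1: T 33, Q 216, S 31, R 256, P 59. Eliminate S.
Round 2: T 33, Q 216, R 287, P 59. Eliminate T.
Round 3: Q 249, R 287, P 59. Eliminate P.
Round 4: Q 308, R 287. Q has a majority.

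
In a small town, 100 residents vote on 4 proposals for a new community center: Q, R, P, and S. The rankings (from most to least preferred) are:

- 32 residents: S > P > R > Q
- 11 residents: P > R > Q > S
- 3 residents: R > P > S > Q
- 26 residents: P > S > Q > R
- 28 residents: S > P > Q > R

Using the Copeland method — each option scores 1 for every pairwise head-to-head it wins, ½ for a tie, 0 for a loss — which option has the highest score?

Q: beats R; loses to P and S → score 1.
R: loses to Q, P, and S → score 0.
P: beats Q and R; loses to S → score 2.
S: beats Q, R, and P → score 3.
S has the best pairwise record.

S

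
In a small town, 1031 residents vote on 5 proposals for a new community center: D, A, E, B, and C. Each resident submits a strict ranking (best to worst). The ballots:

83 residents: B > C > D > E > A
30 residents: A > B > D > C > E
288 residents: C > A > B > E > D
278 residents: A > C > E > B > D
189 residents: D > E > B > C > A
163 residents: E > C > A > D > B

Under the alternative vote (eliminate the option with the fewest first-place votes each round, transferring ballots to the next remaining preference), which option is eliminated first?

Round 1: D 189, A 308, E 163, B 83, C 288. Eliminate B.

B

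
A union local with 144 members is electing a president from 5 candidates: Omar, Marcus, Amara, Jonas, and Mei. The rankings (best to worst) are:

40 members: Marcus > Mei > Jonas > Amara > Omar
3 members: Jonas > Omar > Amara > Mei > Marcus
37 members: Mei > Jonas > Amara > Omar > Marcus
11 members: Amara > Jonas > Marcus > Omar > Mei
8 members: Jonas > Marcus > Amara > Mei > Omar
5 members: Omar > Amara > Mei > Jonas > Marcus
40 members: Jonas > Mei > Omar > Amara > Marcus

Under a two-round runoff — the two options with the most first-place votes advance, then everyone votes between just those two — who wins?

Round 1 first-place votes: Omar 5, Marcus 40, Amara 11, Jonas 51, Mei 37.
Jonas and Marcus advance.
Runoff: Jonas is preferred to Marcus by 104 voters; Marcus by 40.
Jonas wins the runoff.

Jonas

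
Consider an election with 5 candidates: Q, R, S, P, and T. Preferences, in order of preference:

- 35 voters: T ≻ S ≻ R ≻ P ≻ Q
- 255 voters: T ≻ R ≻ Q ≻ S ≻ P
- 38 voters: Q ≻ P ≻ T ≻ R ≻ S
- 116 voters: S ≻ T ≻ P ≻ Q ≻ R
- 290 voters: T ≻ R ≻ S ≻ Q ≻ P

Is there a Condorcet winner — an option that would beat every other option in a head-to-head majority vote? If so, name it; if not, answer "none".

T

T vs Q: 696–38 for T.
T vs R: 734–0 for T.
T vs S: 618–116 for T.
T vs P: 696–38 for T.
T beats every other option head-to-head.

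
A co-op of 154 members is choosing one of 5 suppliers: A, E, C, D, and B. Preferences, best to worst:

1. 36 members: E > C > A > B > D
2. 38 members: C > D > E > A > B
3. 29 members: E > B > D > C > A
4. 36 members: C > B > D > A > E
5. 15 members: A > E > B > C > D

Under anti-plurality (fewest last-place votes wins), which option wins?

C

Last-place votes: A 29, E 36, C 0, D 51, B 38.
C is ranked last by the fewest voters, so C wins.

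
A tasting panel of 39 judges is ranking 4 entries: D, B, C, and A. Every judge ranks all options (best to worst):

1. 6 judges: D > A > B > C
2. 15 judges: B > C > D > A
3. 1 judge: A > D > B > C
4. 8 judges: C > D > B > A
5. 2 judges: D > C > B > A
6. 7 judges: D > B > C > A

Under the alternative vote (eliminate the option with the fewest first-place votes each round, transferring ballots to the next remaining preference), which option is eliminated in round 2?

Round 1: D 15, B 15, C 8, A 1. Eliminate A.
Round 2: D 16, B 15, C 8. Eliminate C.

C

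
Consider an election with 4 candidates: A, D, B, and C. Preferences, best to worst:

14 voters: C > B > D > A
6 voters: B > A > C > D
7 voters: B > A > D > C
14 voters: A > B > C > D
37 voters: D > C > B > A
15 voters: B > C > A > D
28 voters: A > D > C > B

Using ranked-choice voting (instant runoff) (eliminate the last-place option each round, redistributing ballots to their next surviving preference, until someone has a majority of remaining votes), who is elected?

Round 1: A 42, D 37, B 28, C 14. Eliminate C.
Round 2: A 42, D 37, B 42. Eliminate D.
Round 3: A 42, B 79. B has a majority.

B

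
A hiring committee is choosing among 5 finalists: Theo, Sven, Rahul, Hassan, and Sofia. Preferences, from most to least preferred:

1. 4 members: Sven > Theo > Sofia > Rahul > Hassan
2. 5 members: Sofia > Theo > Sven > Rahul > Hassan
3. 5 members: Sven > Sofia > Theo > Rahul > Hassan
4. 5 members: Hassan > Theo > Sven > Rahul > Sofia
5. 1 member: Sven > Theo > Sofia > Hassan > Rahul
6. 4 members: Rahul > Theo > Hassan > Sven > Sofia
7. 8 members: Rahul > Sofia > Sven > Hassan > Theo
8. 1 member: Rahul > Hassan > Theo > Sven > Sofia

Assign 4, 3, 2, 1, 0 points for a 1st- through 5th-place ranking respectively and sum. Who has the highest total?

Sven

Theo: 4·3 + 5·3 + 5·2 + 5·3 + 1·3 + 4·3 + 8·0 + 1·2 = 69
Sven: 4·4 + 5·2 + 5·4 + 5·2 + 1·4 + 4·1 + 8·2 + 1·1 = 81
Rahul: 4·1 + 5·1 + 5·1 + 5·1 + 1·0 + 4·4 + 8·4 + 1·4 = 71
Hassan: 4·0 + 5·0 + 5·0 + 5·4 + 1·1 + 4·2 + 8·1 + 1·3 = 40
Sofia: 4·2 + 5·4 + 5·3 + 5·0 + 1·2 + 4·0 + 8·3 + 1·0 = 69
Sven has the highest Borda score (81).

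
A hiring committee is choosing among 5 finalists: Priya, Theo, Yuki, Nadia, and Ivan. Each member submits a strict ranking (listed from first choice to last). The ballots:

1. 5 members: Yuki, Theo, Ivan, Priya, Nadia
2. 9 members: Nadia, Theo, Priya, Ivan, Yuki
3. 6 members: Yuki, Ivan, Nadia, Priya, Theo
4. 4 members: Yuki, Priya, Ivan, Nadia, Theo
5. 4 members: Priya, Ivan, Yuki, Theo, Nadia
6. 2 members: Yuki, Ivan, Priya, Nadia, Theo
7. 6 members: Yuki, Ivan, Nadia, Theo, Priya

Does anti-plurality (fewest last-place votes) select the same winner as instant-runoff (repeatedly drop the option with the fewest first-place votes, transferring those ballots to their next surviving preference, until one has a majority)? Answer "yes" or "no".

no

Anti-plurality — last-place votes: Priya 6, Theo 12, Yuki 9, Nadia 9, Ivan 0. Winner: Ivan.
Instant-runoff — R1 Priya 4, Theo 0, Yuki 23, Nadia 9, Ivan 0 (Yuki winner). Winner: Yuki.
The two methods disagree.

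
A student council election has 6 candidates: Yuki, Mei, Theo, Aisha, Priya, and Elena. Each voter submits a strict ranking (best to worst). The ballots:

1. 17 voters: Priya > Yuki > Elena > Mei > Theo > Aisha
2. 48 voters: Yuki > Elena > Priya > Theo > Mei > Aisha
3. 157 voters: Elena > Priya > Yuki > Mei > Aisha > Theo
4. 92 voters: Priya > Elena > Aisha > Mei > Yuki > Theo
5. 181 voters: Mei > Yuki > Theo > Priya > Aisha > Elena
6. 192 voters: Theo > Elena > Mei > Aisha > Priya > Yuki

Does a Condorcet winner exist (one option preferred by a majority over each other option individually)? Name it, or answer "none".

none

Checking pairwise contests:
Mei beats Yuki 465–222.
Elena beats Mei 506–181.
Yuki beats Theo 495–192.
Yuki beats Aisha 403–284.
Mei beats Priya 373–314.
Theo beats Elena 373–314.
Every option loses at least one head-to-head, so there is no Condorcet winner.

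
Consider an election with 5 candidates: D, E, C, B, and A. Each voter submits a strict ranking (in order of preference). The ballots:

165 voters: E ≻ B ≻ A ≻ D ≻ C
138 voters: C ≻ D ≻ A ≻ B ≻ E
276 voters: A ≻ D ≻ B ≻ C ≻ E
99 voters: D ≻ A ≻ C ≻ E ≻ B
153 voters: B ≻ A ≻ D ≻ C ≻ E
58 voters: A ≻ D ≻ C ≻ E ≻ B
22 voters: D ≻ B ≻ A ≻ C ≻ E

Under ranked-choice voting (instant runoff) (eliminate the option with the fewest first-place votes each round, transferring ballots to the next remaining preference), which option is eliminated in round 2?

C

Round 1: D 121, E 165, C 138, B 153, A 334. Eliminate D.
Round 2: E 165, C 138, B 175, A 433. Eliminate C.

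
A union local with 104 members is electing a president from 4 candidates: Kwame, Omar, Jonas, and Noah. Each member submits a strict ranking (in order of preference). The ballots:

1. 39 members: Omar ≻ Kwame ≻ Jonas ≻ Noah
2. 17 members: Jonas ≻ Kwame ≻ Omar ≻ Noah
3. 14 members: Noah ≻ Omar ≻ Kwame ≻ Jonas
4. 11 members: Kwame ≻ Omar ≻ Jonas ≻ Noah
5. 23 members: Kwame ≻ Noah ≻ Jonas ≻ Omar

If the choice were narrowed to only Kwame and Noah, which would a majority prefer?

Kwame

Voters preferring Kwame to Noah: 90; preferring Noah to Kwame: 14.
Kwame wins the head-to-head.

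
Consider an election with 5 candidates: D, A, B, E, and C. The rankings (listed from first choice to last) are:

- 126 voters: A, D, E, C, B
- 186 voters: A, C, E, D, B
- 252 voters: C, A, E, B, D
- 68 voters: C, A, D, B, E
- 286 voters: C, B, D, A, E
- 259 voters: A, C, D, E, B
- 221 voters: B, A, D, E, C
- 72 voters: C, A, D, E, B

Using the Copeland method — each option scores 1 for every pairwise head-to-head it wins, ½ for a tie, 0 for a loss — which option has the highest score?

A

D: beats E; loses to A, B, and C → score 1.
A: beats D, B, E, and C → score 4.
B: beats D; loses to A, E, and C → score 1.
E: beats B; loses to D, A, and C → score 1.
C: beats D, B, and E; loses to A → score 3.
A has the best pairwise record.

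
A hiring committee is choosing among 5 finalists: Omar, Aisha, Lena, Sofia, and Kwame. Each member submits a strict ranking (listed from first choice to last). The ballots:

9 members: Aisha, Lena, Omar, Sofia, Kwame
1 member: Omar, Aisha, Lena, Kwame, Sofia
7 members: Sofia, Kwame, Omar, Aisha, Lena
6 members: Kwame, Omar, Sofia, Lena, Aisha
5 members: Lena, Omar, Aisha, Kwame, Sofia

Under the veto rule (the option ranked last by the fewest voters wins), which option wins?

Omar

Last-place votes: Omar 0, Aisha 6, Lena 7, Sofia 6, Kwame 9.
Omar is ranked last by the fewest voters, so Omar wins.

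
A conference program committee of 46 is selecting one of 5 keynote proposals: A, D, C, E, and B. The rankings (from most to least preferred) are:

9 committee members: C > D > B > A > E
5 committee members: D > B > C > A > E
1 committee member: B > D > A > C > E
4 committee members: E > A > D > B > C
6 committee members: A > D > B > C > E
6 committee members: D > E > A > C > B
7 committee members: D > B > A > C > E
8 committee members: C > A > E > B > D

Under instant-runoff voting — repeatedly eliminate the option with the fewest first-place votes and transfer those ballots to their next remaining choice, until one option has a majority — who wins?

D

Round 1: A 6, D 18, C 17, E 4, B 1. Eliminate B.
Round 2: A 6, D 19, C 17, E 4. Eliminate E.
Round 3: A 10, D 19, C 17. Eliminate A.
Round 4: D 29, C 17. D has a majority.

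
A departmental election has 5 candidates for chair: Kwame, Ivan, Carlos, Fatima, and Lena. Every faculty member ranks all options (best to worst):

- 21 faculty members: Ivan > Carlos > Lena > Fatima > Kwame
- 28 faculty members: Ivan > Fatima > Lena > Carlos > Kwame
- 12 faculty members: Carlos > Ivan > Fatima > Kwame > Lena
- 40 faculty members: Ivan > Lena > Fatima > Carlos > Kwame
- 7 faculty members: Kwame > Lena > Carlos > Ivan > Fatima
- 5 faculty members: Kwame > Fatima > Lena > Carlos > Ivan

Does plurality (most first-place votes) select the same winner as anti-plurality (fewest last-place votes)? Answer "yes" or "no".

no

Plurality — first-place votes: Kwame 12, Ivan 89, Carlos 12, Fatima 0, Lena 0. Winner: Ivan.
Anti-plurality — last-place votes: Kwame 89, Ivan 5, Carlos 0, Fatima 7, Lena 12. Winner: Carlos.
The two methods disagree.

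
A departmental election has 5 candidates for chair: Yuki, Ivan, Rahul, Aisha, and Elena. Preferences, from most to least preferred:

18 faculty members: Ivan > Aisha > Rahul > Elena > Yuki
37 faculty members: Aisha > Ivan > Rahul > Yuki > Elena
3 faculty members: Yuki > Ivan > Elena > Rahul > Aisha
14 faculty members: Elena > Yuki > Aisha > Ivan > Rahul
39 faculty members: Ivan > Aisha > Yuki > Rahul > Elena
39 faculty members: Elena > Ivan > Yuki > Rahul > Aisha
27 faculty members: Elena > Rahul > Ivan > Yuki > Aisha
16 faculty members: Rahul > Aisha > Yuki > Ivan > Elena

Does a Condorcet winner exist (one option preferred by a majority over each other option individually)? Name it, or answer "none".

Ivan

Ivan vs Yuki: 160–33 for Ivan.
Ivan vs Rahul: 150–43 for Ivan.
Ivan vs Aisha: 126–67 for Ivan.
Ivan vs Elena: 113–80 for Ivan.
Ivan beats every other option head-to-head.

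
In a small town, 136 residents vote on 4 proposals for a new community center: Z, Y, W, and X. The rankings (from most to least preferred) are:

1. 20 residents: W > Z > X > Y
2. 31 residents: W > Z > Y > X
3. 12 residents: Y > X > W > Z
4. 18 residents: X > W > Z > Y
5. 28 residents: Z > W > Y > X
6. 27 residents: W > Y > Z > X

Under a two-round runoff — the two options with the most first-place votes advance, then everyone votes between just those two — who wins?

Round 1 first-place votes: Z 28, Y 12, W 78, X 18.
W and Z advance.
Runoff: W is preferred to Z by 108 voters; Z by 28.
W wins the runoff.

W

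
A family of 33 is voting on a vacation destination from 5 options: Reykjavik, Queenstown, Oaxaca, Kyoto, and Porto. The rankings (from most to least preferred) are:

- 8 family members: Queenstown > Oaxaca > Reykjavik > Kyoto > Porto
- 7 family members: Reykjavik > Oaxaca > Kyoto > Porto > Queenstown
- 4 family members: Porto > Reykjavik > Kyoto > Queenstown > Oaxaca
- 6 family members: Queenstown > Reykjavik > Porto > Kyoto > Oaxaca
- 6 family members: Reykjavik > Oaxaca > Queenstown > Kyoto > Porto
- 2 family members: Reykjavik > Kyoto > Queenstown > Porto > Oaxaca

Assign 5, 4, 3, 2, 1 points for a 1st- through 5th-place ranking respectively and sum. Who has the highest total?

Reykjavik

Reykjavik: 8·3 + 7·5 + 4·4 + 6·4 + 6·5 + 2·5 = 139
Queenstown: 8·5 + 7·1 + 4·2 + 6·5 + 6·3 + 2·3 = 109
Oaxaca: 8·4 + 7·4 + 4·1 + 6·1 + 6·4 + 2·1 = 96
Kyoto: 8·2 + 7·3 + 4·3 + 6·2 + 6·2 + 2·4 = 81
Porto: 8·1 + 7·2 + 4·5 + 6·3 + 6·1 + 2·2 = 70
Reykjavik has the highest Borda score (139).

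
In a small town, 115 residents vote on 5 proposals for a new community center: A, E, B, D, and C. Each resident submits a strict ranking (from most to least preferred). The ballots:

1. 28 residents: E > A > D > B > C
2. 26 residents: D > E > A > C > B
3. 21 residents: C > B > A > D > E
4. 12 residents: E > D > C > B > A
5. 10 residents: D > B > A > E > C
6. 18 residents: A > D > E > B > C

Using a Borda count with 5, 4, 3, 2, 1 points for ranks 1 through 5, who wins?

D

A: 28·4 + 26·3 + 21·3 + 12·1 + 10·3 + 18·5 = 385
E: 28·5 + 26·4 + 21·1 + 12·5 + 10·2 + 18·3 = 399
B: 28·2 + 26·1 + 21·4 + 12·2 + 10·4 + 18·2 = 266
D: 28·3 + 26·5 + 21·2 + 12·4 + 10·5 + 18·4 = 426
C: 28·1 + 26·2 + 21·5 + 12·3 + 10·1 + 18·1 = 249
D has the highest Borda score (426).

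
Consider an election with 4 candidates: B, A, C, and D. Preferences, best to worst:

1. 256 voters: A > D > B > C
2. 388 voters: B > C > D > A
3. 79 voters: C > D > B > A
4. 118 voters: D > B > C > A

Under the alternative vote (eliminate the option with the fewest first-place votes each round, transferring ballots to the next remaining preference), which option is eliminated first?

C

Round 1: B 388, A 256, C 79, D 118. Eliminate C.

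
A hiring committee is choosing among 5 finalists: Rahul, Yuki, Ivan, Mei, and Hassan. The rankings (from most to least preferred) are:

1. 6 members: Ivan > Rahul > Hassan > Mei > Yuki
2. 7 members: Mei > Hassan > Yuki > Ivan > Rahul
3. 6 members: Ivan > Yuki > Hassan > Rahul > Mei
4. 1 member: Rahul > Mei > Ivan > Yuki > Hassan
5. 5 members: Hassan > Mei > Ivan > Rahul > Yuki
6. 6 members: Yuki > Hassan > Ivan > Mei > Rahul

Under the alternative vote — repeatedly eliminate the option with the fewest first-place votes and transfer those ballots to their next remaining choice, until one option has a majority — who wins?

Round 1: Rahul 1, Yuki 6, Ivan 12, Mei 7, Hassan 5. Eliminate Rahul.
Round 2: Yuki 6, Ivan 12, Mei 8, Hassan 5. Eliminate Hassan.
Round 3: Yuki 6, Ivan 12, Mei 13. Eliminate Yuki.
Round 4: Ivan 18, Mei 13. Ivan has a majority.

Ivan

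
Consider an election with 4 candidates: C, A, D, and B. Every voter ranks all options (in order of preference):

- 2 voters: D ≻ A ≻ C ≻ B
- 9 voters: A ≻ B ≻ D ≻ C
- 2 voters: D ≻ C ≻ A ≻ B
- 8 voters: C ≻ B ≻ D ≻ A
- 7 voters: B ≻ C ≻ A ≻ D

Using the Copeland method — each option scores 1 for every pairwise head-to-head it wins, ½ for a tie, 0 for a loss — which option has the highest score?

C: beats A and D; loses to B → score 2.
A: beats D; loses to C and B → score 1.
D: loses to C, A, and B → score 0.
B: beats C, A, and D → score 3.
B has the best pairwise record.

B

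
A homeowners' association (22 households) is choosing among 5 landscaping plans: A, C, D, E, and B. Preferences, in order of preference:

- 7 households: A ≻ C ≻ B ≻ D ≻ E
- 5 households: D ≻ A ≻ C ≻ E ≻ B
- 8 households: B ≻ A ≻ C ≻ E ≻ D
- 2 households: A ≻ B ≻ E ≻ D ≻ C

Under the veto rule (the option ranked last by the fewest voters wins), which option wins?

A

Last-place votes: A 0, C 2, D 8, E 7, B 5.
A is ranked last by the fewest voters, so A wins.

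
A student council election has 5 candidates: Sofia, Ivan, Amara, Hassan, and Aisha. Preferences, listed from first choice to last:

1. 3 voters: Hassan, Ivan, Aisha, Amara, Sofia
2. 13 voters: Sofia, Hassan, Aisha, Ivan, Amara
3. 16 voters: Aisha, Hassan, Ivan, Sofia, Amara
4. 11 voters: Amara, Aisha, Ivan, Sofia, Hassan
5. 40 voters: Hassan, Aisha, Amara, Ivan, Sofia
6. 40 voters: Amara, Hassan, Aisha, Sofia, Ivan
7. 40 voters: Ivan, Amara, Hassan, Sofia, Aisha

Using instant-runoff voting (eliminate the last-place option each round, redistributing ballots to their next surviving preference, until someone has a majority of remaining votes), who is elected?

Amara

Round 1: Sofia 13, Ivan 40, Amara 51, Hassan 43, Aisha 16. Eliminate Sofia.
Round 2: Ivan 40, Amara 51, Hassan 56, Aisha 16. Eliminate Aisha.
Round 3: Ivan 40, Amara 51, Hassan 72. Eliminate Ivan.
Round 4: Amara 91, Hassan 72. Amara has a majority.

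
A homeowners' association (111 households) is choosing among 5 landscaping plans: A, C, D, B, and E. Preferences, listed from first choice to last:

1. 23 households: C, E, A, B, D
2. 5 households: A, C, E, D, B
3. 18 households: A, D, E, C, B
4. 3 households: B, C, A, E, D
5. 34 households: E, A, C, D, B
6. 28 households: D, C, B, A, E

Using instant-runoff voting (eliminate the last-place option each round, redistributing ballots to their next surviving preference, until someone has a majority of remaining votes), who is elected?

Round 1: A 23, C 23, D 28, B 3, E 34. Eliminate B.
Round 2: A 23, C 26, D 28, E 34. Eliminate A.
Round 3: C 31, D 46, E 34. Eliminate C.
Round 4: D 46, E 65. E has a majority.

E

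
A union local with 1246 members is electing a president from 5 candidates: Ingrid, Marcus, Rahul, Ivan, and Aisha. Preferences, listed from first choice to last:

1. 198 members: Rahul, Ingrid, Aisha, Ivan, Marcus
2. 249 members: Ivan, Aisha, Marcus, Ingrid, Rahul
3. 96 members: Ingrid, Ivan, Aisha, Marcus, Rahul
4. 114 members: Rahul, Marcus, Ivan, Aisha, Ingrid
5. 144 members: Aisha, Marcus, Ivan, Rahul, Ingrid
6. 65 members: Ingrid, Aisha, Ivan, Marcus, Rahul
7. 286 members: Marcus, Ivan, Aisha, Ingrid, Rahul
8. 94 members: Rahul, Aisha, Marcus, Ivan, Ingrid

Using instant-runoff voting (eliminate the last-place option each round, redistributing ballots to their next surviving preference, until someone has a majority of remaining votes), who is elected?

Round 1: Ingrid 161, Marcus 286, Rahul 406, Ivan 249, Aisha 144. Eliminate Aisha.
Round 2: Ingrid 161, Marcus 430, Rahul 406, Ivan 249. Eliminate Ingrid.
Round 3: Marcus 430, Rahul 406, Ivan 410. Eliminate Rahul.
Round 4: Marcus 638, Ivan 608. Marcus has a majority.

Marcus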